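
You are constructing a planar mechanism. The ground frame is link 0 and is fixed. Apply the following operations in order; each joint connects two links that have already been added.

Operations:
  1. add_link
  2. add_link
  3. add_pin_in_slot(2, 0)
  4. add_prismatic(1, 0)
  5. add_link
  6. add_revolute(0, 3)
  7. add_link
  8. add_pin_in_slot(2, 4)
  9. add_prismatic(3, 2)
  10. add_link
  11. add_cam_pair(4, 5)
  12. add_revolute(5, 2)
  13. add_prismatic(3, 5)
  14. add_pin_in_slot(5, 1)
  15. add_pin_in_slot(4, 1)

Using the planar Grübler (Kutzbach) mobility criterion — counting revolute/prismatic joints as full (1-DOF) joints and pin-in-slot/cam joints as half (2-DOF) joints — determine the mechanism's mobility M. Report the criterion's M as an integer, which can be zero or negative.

M = 0

link 0 = ground. State L|J1|J2 = 1|0|0
+link1  2|0|0
+link2  3|0|0
PS(2,0) f=2→J2  3|0|1
P(1,0) f=1→J1  3|1|1
+link3  4|1|1
R(0,3) f=1→J1  4|2|1
+link4  5|2|1
PS(2,4) f=2→J2  5|2|2
P(3,2) f=1→J1  5|3|2
+link5  6|3|2
C(4,5) f=2→J2  6|3|3
R(5,2) f=1→J1  6|4|3
P(3,5) f=1→J1  6|5|3
PS(5,1) f=2→J2  6|5|4
PS(4,1) f=2→J2  6|5|5
M = 3(6−1)−2·5−5 = 15−10−5 = 0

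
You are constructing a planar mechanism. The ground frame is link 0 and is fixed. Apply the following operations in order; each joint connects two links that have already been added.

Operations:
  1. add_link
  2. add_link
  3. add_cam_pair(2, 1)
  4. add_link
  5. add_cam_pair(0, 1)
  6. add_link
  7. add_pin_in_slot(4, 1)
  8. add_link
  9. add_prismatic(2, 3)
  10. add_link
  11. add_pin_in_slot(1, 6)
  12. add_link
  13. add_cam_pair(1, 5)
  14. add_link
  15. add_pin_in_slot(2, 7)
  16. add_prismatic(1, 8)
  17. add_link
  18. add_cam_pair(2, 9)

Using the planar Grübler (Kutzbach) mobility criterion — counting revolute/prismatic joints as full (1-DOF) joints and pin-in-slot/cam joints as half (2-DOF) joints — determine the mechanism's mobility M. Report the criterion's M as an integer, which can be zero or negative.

M = 16

[1;0;0] (link 0 is ground)
L+ [2;0;0]
L+ [3;0;0]
C(2,1)∈J2 [3;0;1]
L+ [4;0;1]
C(0,1)∈J2 [4;0;2]
L+ [5;0;2]
PS(4,1)∈J2 [5;0;3]
L+ [6;0;3]
P(2,3)∈J1 [6;1;3]
L+ [7;1;3]
PS(1,6)∈J2 [7;1;4]
L+ [8;1;4]
C(1,5)∈J2 [8;1;5]
L+ [9;1;5]
PS(2,7)∈J2 [9;1;6]
P(1,8)∈J1 [9;2;6]
L+ [10;2;6]
C(2,9)∈J2 [10;2;7]
mobility = 27 − 4 − 7 = 16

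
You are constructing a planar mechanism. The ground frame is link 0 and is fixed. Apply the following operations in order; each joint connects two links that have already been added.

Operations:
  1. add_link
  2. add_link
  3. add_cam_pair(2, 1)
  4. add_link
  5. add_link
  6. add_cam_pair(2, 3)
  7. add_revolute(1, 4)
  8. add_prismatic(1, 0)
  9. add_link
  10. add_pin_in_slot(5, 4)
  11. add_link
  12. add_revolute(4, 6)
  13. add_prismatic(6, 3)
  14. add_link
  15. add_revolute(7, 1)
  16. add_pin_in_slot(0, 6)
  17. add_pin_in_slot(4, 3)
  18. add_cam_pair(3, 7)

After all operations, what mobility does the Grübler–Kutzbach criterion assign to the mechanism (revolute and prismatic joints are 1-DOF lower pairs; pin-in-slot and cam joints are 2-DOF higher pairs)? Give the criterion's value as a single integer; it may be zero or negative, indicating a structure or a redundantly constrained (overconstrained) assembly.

M = 5

link 0 = ground. State L|J1|J2 = 1|0|0
+link1  2|0|0
+link2  3|0|0
C(2,1) f=2→J2  3|0|1
+link3  4|0|1
+link4  5|0|1
C(2,3) f=2→J2  5|0|2
R(1,4) f=1→J1  5|1|2
P(1,0) f=1→J1  5|2|2
+link5  6|2|2
PS(5,4) f=2→J2  6|2|3
+link6  7|2|3
R(4,6) f=1→J1  7|3|3
P(6,3) f=1→J1  7|4|3
+link7  8|4|3
R(7,1) f=1→J1  8|5|3
PS(0,6) f=2→J2  8|5|4
PS(4,3) f=2→J2  8|5|5
C(3,7) f=2→J2  8|5|6
M = 3(8−1)−2·5−6 = 21−10−6 = 5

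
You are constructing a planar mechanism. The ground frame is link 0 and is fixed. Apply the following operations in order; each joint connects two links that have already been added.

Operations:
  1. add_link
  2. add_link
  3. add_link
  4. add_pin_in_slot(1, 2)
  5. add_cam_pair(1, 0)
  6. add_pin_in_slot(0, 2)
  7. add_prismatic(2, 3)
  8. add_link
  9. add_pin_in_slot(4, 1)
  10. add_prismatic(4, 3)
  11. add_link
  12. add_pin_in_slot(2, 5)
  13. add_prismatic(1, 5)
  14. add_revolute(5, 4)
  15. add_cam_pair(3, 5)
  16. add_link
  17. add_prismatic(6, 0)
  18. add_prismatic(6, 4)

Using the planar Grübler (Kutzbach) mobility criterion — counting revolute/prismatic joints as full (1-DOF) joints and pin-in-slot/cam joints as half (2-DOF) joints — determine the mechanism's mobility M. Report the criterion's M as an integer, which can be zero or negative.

M = 0

(L,J1,J2)=(1,0,0); link0 fixed
link1: (2,0,0)
link2: (3,0,0)
link3: (4,0,0)
PS 1-2 [J2]: (4,0,1)
C 1-0 [J2]: (4,0,2)
PS 0-2 [J2]: (4,0,3)
P 2-3 [J1]: (4,1,3)
link4: (5,1,3)
PS 4-1 [J2]: (5,1,4)
P 4-3 [J1]: (5,2,4)
link5: (6,2,4)
PS 2-5 [J2]: (6,2,5)
P 1-5 [J1]: (6,3,5)
R 5-4 [J1]: (6,4,5)
C 3-5 [J2]: (6,4,6)
link6: (7,4,6)
P 6-0 [J1]: (7,5,6)
P 6-4 [J1]: (7,6,6)
Grübler: 3·6 − 2·6 − 6 = 0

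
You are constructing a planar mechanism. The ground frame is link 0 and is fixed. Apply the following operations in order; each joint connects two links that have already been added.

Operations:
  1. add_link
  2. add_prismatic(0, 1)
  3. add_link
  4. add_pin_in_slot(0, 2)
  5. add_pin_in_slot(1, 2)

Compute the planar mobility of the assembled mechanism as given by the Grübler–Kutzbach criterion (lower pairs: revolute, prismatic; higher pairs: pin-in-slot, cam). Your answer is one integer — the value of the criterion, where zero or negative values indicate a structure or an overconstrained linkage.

M = 2

L=1 J1=0 J2=0
add link → L=2 J1=0 J2=0
P@0,1 dof=1 J1 → L=2 J1=1 J2=0
add link → L=3 J1=1 J2=0
PS@0,2 dof=2 J2 → L=3 J1=1 J2=1
PS@1,2 dof=2 J2 → L=3 J1=1 J2=2
M=3(L−1)−2J1−J2=3·2−2·1−2=2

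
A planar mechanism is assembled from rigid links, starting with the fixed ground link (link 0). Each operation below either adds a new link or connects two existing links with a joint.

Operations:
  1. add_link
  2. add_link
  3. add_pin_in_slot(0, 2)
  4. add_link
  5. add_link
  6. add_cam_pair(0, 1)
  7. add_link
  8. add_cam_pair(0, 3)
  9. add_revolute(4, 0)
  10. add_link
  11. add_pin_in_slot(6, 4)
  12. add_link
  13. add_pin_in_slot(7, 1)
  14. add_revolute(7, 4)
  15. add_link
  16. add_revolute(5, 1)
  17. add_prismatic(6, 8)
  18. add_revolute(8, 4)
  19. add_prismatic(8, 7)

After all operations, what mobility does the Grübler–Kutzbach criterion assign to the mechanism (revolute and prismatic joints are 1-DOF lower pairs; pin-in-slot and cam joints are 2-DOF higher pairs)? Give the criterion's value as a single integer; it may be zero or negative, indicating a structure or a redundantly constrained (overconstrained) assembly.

M = 7

link 0 = ground. State L|J1|J2 = 1|0|0
+link1  2|0|0
+link2  3|0|0
PS(0,2) f=2→J2  3|0|1
+link3  4|0|1
+link4  5|0|1
C(0,1) f=2→J2  5|0|2
+link5  6|0|2
C(0,3) f=2→J2  6|0|3
R(4,0) f=1→J1  6|1|3
+link6  7|1|3
PS(6,4) f=2→J2  7|1|4
+link7  8|1|4
PS(7,1) f=2→J2  8|1|5
R(7,4) f=1→J1  8|2|5
+link8  9|2|5
R(5,1) f=1→J1  9|3|5
P(6,8) f=1→J1  9|4|5
R(8,4) f=1→J1  9|5|5
P(8,7) f=1→J1  9|6|5
M = 3(9−1)−2·6−5 = 24−12−5 = 7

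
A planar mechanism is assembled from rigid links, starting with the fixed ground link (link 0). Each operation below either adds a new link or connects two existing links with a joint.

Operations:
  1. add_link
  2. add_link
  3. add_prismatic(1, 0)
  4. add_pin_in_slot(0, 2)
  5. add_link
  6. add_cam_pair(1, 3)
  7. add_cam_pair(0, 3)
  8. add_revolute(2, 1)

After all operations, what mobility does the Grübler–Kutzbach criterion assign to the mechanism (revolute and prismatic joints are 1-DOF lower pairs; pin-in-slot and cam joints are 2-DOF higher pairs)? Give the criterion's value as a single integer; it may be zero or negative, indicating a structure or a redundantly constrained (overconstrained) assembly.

ground; <1,0,0>
#1 <2,0,0>
#2 <3,0,0>
P:1↔0 J1 <3,1,0>
PS:0↔2 J2 <3,1,1>
#3 <4,1,1>
C:1↔3 J2 <4,1,2>
C:0↔3 J2 <4,1,3>
R:2↔1 J1 <4,2,3>
3×3 − 2×2 − 1×3 = 2

M = 2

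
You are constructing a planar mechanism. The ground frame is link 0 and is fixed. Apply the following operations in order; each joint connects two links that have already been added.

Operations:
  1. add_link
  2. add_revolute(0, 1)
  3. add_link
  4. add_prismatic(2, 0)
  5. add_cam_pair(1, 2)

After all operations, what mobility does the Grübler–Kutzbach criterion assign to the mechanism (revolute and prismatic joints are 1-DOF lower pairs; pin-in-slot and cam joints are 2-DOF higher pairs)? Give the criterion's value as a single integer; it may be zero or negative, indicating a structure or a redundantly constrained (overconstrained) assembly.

M = 1

[1;0;0] (link 0 is ground)
L+ [2;0;0]
R(0,1)∈J1 [2;1;0]
L+ [3;1;0]
P(2,0)∈J1 [3;2;0]
C(1,2)∈J2 [3;2;1]
mobility = 6 − 4 − 1 = 1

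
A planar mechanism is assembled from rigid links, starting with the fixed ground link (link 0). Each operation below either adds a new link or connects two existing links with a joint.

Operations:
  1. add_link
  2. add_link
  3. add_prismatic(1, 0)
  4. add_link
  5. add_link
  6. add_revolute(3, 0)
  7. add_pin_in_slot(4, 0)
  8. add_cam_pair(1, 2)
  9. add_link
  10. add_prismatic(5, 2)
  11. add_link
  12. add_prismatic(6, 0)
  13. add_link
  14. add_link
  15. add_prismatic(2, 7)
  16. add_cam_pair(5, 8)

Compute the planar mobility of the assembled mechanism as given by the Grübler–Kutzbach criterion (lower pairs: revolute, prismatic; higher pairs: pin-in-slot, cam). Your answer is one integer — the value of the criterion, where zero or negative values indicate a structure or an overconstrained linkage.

M = 11

ground; <1,0,0>
#1 <2,0,0>
#2 <3,0,0>
P:1↔0 J1 <3,1,0>
#3 <4,1,0>
#4 <5,1,0>
R:3↔0 J1 <5,2,0>
PS:4↔0 J2 <5,2,1>
C:1↔2 J2 <5,2,2>
#5 <6,2,2>
P:5↔2 J1 <6,3,2>
#6 <7,3,2>
P:6↔0 J1 <7,4,2>
#7 <8,4,2>
#8 <9,4,2>
P:2↔7 J1 <9,5,2>
C:5↔8 J2 <9,5,3>
3×8 − 2×5 − 1×3 = 11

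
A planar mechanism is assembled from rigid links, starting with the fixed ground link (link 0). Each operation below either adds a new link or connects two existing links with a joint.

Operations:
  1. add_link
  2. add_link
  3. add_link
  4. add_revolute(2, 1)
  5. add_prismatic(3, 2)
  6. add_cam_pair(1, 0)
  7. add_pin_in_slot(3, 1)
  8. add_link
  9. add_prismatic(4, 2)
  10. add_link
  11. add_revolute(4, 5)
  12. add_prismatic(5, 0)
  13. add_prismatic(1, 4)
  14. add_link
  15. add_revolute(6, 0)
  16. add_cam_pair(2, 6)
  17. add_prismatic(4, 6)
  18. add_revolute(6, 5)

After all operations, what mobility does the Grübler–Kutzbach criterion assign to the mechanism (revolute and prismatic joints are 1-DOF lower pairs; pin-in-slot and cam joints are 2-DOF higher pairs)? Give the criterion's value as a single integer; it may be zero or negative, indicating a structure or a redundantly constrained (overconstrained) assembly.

M = -3

link 0 = ground. State L|J1|J2 = 1|0|0
+link1  2|0|0
+link2  3|0|0
+link3  4|0|0
R(2,1) f=1→J1  4|1|0
P(3,2) f=1→J1  4|2|0
C(1,0) f=2→J2  4|2|1
PS(3,1) f=2→J2  4|2|2
+link4  5|2|2
P(4,2) f=1→J1  5|3|2
+link5  6|3|2
R(4,5) f=1→J1  6|4|2
P(5,0) f=1→J1  6|5|2
P(1,4) f=1→J1  6|6|2
+link6  7|6|2
R(6,0) f=1→J1  7|7|2
C(2,6) f=2→J2  7|7|3
P(4,6) f=1→J1  7|8|3
R(6,5) f=1→J1  7|9|3
M = 3(7−1)−2·9−3 = 18−18−3 = -3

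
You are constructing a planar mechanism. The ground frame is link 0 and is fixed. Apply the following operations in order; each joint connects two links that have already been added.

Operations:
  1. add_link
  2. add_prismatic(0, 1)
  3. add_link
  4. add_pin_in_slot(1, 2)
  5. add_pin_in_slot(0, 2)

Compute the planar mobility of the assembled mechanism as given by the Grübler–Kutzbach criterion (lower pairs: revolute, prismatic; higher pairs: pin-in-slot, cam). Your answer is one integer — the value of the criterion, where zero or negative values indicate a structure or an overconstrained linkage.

M = 2

link 0 = ground. State L|J1|J2 = 1|0|0
+link1  2|0|0
P(0,1) f=1→J1  2|1|0
+link2  3|1|0
PS(1,2) f=2→J2  3|1|1
PS(0,2) f=2→J2  3|1|2
M = 3(3−1)−2·1−2 = 6−2−2 = 2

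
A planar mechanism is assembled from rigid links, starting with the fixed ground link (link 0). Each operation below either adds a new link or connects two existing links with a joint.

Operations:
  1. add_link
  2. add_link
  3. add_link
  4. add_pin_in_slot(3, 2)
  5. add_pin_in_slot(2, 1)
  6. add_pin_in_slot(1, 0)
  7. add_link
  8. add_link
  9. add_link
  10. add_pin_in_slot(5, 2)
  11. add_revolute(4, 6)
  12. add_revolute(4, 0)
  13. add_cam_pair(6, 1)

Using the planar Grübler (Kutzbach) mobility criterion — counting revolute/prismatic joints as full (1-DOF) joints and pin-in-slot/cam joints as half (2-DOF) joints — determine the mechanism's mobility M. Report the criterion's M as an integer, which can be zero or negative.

L=1 J1=0 J2=0
add link → L=2 J1=0 J2=0
add link → L=3 J1=0 J2=0
add link → L=4 J1=0 J2=0
PS@3,2 dof=2 J2 → L=4 J1=0 J2=1
PS@2,1 dof=2 J2 → L=4 J1=0 J2=2
PS@1,0 dof=2 J2 → L=4 J1=0 J2=3
add link → L=5 J1=0 J2=3
add link → L=6 J1=0 J2=3
add link → L=7 J1=0 J2=3
PS@5,2 dof=2 J2 → L=7 J1=0 J2=4
R@4,6 dof=1 J1 → L=7 J1=1 J2=4
R@4,0 dof=1 J1 → L=7 J1=2 J2=4
C@6,1 dof=2 J2 → L=7 J1=2 J2=5
M=3(L−1)−2J1−J2=3·6−2·2−5=9

M = 9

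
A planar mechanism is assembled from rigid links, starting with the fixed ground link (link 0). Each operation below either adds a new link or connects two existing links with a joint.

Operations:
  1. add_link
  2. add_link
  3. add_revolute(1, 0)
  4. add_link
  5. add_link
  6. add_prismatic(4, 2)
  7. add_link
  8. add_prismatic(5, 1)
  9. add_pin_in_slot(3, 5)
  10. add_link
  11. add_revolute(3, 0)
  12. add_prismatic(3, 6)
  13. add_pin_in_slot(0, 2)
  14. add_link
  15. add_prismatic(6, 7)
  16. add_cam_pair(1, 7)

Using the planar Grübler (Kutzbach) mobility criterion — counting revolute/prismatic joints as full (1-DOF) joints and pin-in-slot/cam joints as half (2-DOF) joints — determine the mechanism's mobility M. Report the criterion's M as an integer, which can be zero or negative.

(L,J1,J2)=(1,0,0); link0 fixed
link1: (2,0,0)
link2: (3,0,0)
R 1-0 [J1]: (3,1,0)
link3: (4,1,0)
link4: (5,1,0)
P 4-2 [J1]: (5,2,0)
link5: (6,2,0)
P 5-1 [J1]: (6,3,0)
PS 3-5 [J2]: (6,3,1)
link6: (7,3,1)
R 3-0 [J1]: (7,4,1)
P 3-6 [J1]: (7,5,1)
PS 0-2 [J2]: (7,5,2)
link7: (8,5,2)
P 6-7 [J1]: (8,6,2)
C 1-7 [J2]: (8,6,3)
Grübler: 3·7 − 2·6 − 3 = 6

M = 6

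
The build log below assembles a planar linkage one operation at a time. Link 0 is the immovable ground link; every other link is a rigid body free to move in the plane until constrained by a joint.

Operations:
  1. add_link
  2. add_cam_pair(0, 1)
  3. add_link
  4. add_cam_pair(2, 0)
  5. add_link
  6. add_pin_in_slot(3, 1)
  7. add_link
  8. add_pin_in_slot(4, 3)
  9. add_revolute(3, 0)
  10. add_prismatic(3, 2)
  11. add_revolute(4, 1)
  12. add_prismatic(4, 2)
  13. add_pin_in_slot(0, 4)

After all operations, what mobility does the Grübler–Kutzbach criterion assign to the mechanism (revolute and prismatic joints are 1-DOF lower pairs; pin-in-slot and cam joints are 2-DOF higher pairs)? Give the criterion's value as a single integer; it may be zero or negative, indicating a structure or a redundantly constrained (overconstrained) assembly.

[1;0;0] (link 0 is ground)
L+ [2;0;0]
C(0,1)∈J2 [2;0;1]
L+ [3;0;1]
C(2,0)∈J2 [3;0;2]
L+ [4;0;2]
PS(3,1)∈J2 [4;0;3]
L+ [5;0;3]
PS(4,3)∈J2 [5;0;4]
R(3,0)∈J1 [5;1;4]
P(3,2)∈J1 [5;2;4]
R(4,1)∈J1 [5;3;4]
P(4,2)∈J1 [5;4;4]
PS(0,4)∈J2 [5;4;5]
mobility = 12 − 8 − 5 = -1

M = -1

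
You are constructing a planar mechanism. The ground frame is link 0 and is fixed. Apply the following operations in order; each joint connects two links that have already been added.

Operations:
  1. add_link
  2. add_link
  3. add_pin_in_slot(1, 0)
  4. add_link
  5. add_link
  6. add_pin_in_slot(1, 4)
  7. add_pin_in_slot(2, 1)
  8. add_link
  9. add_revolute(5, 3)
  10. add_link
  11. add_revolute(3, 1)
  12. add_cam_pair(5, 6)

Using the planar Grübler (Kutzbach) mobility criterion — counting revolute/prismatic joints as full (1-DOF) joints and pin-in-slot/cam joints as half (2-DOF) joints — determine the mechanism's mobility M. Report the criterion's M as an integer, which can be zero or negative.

M = 10

(L,J1,J2)=(1,0,0); link0 fixed
link1: (2,0,0)
link2: (3,0,0)
PS 1-0 [J2]: (3,0,1)
link3: (4,0,1)
link4: (5,0,1)
PS 1-4 [J2]: (5,0,2)
PS 2-1 [J2]: (5,0,3)
link5: (6,0,3)
R 5-3 [J1]: (6,1,3)
link6: (7,1,3)
R 3-1 [J1]: (7,2,3)
C 5-6 [J2]: (7,2,4)
Grübler: 3·6 − 2·2 − 4 = 10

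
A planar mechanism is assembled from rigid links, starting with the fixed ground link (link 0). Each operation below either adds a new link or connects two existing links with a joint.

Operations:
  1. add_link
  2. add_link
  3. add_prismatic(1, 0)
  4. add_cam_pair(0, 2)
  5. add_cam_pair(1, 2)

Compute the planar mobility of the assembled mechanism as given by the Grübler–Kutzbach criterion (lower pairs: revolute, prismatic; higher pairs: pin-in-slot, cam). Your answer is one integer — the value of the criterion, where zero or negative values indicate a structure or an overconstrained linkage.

(L,J1,J2)=(1,0,0); link0 fixed
link1: (2,0,0)
link2: (3,0,0)
P 1-0 [J1]: (3,1,0)
C 0-2 [J2]: (3,1,1)
C 1-2 [J2]: (3,1,2)
Grübler: 3·2 − 2·1 − 2 = 2

M = 2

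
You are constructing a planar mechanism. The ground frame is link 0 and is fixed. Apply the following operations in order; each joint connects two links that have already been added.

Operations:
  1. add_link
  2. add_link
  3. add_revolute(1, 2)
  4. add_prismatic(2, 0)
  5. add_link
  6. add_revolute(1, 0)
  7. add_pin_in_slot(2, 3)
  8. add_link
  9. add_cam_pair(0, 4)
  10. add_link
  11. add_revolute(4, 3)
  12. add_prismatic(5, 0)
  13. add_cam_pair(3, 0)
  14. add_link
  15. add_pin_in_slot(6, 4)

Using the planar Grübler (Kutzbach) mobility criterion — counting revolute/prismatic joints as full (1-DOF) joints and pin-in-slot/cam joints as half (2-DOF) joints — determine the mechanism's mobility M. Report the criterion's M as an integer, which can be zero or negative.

M = 4

L=1 J1=0 J2=0
add link → L=2 J1=0 J2=0
add link → L=3 J1=0 J2=0
R@1,2 dof=1 J1 → L=3 J1=1 J2=0
P@2,0 dof=1 J1 → L=3 J1=2 J2=0
add link → L=4 J1=2 J2=0
R@1,0 dof=1 J1 → L=4 J1=3 J2=0
PS@2,3 dof=2 J2 → L=4 J1=3 J2=1
add link → L=5 J1=3 J2=1
C@0,4 dof=2 J2 → L=5 J1=3 J2=2
add link → L=6 J1=3 J2=2
R@4,3 dof=1 J1 → L=6 J1=4 J2=2
P@5,0 dof=1 J1 → L=6 J1=5 J2=2
C@3,0 dof=2 J2 → L=6 J1=5 J2=3
add link → L=7 J1=5 J2=3
PS@6,4 dof=2 J2 → L=7 J1=5 J2=4
M=3(L−1)−2J1−J2=3·6−2·5−4=4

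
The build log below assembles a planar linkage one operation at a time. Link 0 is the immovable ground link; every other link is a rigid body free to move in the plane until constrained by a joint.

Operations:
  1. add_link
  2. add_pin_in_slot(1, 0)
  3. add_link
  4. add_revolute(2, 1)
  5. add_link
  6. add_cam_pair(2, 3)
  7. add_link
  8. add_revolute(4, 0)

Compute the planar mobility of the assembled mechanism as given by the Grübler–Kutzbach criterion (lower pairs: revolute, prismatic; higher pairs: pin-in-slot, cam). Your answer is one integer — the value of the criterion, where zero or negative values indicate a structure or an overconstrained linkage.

M = 6

link 0 = ground. State L|J1|J2 = 1|0|0
+link1  2|0|0
PS(1,0) f=2→J2  2|0|1
+link2  3|0|1
R(2,1) f=1→J1  3|1|1
+link3  4|1|1
C(2,3) f=2→J2  4|1|2
+link4  5|1|2
R(4,0) f=1→J1  5|2|2
M = 3(5−1)−2·2−2 = 12−4−2 = 6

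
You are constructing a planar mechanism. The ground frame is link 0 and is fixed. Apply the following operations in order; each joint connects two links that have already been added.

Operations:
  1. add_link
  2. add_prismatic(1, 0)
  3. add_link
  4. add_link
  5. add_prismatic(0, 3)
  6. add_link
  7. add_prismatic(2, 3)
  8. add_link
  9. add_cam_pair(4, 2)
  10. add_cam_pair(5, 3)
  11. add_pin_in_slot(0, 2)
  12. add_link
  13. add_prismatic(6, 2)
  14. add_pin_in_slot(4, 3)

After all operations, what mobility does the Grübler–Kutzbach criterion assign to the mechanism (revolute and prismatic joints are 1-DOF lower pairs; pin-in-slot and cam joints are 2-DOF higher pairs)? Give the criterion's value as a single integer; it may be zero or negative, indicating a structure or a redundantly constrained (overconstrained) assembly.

link 0 = ground. State L|J1|J2 = 1|0|0
+link1  2|0|0
P(1,0) f=1→J1  2|1|0
+link2  3|1|0
+link3  4|1|0
P(0,3) f=1→J1  4|2|0
+link4  5|2|0
P(2,3) f=1→J1  5|3|0
+link5  6|3|0
C(4,2) f=2→J2  6|3|1
C(5,3) f=2→J2  6|3|2
PS(0,2) f=2→J2  6|3|3
+link6  7|3|3
P(6,2) f=1→J1  7|4|3
PS(4,3) f=2→J2  7|4|4
M = 3(7−1)−2·4−4 = 18−8−4 = 6

M = 6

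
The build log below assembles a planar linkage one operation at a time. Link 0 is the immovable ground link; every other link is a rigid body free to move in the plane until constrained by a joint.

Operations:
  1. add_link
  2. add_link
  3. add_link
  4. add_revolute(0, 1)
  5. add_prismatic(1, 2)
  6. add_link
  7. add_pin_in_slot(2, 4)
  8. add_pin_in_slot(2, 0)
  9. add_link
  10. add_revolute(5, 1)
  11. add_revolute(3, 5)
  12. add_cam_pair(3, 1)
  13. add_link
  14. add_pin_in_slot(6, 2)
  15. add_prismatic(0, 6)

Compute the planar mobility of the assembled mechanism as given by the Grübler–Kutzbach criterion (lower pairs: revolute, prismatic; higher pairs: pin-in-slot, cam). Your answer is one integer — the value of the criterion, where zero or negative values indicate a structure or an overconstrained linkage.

(L,J1,J2)=(1,0,0); link0 fixed
link1: (2,0,0)
link2: (3,0,0)
link3: (4,0,0)
R 0-1 [J1]: (4,1,0)
P 1-2 [J1]: (4,2,0)
link4: (5,2,0)
PS 2-4 [J2]: (5,2,1)
PS 2-0 [J2]: (5,2,2)
link5: (6,2,2)
R 5-1 [J1]: (6,3,2)
R 3-5 [J1]: (6,4,2)
C 3-1 [J2]: (6,4,3)
link6: (7,4,3)
PS 6-2 [J2]: (7,4,4)
P 0-6 [J1]: (7,5,4)
Grübler: 3·6 − 2·5 − 4 = 4

M = 4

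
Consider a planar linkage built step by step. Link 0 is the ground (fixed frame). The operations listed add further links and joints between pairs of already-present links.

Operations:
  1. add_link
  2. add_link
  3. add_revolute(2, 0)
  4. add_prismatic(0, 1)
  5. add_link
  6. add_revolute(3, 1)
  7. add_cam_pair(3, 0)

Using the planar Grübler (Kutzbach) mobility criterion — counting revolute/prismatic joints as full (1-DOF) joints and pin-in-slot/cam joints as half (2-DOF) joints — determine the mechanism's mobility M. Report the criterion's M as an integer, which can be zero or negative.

M = 2

L=1 J1=0 J2=0
add link → L=2 J1=0 J2=0
add link → L=3 J1=0 J2=0
R@2,0 dof=1 J1 → L=3 J1=1 J2=0
P@0,1 dof=1 J1 → L=3 J1=2 J2=0
add link → L=4 J1=2 J2=0
R@3,1 dof=1 J1 → L=4 J1=3 J2=0
C@3,0 dof=2 J2 → L=4 J1=3 J2=1
M=3(L−1)−2J1−J2=3·3−2·3−1=2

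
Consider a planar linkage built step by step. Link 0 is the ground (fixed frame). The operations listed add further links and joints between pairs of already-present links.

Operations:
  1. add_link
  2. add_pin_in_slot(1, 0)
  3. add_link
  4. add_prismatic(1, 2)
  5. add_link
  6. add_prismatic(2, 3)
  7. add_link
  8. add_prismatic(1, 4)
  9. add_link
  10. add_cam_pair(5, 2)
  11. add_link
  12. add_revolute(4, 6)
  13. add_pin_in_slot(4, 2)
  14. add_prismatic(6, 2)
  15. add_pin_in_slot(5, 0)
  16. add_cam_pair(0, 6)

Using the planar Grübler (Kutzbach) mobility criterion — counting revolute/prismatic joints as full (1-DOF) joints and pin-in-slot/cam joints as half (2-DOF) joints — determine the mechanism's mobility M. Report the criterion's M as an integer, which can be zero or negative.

ground; <1,0,0>
#1 <2,0,0>
PS:1↔0 J2 <2,0,1>
#2 <3,0,1>
P:1↔2 J1 <3,1,1>
#3 <4,1,1>
P:2↔3 J1 <4,2,1>
#4 <5,2,1>
P:1↔4 J1 <5,3,1>
#5 <6,3,1>
C:5↔2 J2 <6,3,2>
#6 <7,3,2>
R:4↔6 J1 <7,4,2>
PS:4↔2 J2 <7,4,3>
P:6↔2 J1 <7,5,3>
PS:5↔0 J2 <7,5,4>
C:0↔6 J2 <7,5,5>
3×6 − 2×5 − 1×5 = 3

M = 3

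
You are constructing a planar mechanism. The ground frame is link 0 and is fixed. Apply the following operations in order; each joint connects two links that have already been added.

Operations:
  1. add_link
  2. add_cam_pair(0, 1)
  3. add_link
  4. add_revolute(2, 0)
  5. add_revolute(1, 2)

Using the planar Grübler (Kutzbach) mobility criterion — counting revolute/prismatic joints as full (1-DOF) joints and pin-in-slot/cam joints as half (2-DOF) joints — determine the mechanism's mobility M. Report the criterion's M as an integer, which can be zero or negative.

ground; <1,0,0>
#1 <2,0,0>
C:0↔1 J2 <2,0,1>
#2 <3,0,1>
R:2↔0 J1 <3,1,1>
R:1↔2 J1 <3,2,1>
3×2 − 2×2 − 1×1 = 1

M = 1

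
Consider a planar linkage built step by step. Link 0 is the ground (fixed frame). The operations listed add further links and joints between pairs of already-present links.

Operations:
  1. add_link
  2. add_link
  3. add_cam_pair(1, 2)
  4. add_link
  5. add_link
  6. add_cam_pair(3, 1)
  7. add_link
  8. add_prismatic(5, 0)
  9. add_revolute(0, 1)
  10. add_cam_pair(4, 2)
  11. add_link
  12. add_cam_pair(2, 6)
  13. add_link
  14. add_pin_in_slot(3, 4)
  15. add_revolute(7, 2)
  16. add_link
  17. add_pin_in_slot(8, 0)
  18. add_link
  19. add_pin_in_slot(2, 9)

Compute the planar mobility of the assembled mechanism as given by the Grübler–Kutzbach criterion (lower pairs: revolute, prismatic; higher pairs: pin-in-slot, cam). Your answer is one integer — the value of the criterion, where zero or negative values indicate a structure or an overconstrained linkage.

M = 14

L=1 J1=0 J2=0
add link → L=2 J1=0 J2=0
add link → L=3 J1=0 J2=0
C@1,2 dof=2 J2 → L=3 J1=0 J2=1
add link → L=4 J1=0 J2=1
add link → L=5 J1=0 J2=1
C@3,1 dof=2 J2 → L=5 J1=0 J2=2
add link → L=6 J1=0 J2=2
P@5,0 dof=1 J1 → L=6 J1=1 J2=2
R@0,1 dof=1 J1 → L=6 J1=2 J2=2
C@4,2 dof=2 J2 → L=6 J1=2 J2=3
add link → L=7 J1=2 J2=3
C@2,6 dof=2 J2 → L=7 J1=2 J2=4
add link → L=8 J1=2 J2=4
PS@3,4 dof=2 J2 → L=8 J1=2 J2=5
R@7,2 dof=1 J1 → L=8 J1=3 J2=5
add link → L=9 J1=3 J2=5
PS@8,0 dof=2 J2 → L=9 J1=3 J2=6
add link → L=10 J1=3 J2=6
PS@2,9 dof=2 J2 → L=10 J1=3 J2=7
M=3(L−1)−2J1−J2=3·9−2·3−7=14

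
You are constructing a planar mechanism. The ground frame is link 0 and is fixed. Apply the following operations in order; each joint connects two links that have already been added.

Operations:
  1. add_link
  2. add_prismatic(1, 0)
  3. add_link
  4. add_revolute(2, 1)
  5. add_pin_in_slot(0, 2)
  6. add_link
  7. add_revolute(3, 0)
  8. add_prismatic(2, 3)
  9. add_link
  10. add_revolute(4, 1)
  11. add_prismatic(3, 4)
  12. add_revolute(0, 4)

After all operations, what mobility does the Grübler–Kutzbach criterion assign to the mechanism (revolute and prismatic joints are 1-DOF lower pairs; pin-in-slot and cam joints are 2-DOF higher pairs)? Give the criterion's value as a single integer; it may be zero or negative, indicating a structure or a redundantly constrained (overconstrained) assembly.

M = -3

(L,J1,J2)=(1,0,0); link0 fixed
link1: (2,0,0)
P 1-0 [J1]: (2,1,0)
link2: (3,1,0)
R 2-1 [J1]: (3,2,0)
PS 0-2 [J2]: (3,2,1)
link3: (4,2,1)
R 3-0 [J1]: (4,3,1)
P 2-3 [J1]: (4,4,1)
link4: (5,4,1)
R 4-1 [J1]: (5,5,1)
P 3-4 [J1]: (5,6,1)
R 0-4 [J1]: (5,7,1)
Grübler: 3·4 − 2·7 − 1 = -3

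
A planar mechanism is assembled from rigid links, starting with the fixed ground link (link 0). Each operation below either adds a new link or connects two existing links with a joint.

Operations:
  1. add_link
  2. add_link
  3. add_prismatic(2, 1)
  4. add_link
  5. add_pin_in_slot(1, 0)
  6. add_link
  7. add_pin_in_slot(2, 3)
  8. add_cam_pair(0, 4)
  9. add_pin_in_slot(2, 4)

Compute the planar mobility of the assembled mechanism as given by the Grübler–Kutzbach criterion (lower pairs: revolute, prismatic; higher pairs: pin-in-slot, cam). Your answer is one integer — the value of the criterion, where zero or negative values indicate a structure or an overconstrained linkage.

ground; <1,0,0>
#1 <2,0,0>
#2 <3,0,0>
P:2↔1 J1 <3,1,0>
#3 <4,1,0>
PS:1↔0 J2 <4,1,1>
#4 <5,1,1>
PS:2↔3 J2 <5,1,2>
C:0↔4 J2 <5,1,3>
PS:2↔4 J2 <5,1,4>
3×4 − 2×1 − 1×4 = 6

M = 6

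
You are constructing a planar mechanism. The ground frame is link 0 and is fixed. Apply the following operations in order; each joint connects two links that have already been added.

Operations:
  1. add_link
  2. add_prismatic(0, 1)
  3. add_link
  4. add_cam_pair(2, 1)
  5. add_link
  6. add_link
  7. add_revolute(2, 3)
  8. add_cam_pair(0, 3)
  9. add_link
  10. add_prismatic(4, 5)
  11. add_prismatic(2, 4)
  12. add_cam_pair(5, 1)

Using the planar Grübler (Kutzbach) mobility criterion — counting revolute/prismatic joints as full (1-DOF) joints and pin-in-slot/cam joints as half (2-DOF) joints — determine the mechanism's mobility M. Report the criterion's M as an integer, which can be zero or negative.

M = 4

(L,J1,J2)=(1,0,0); link0 fixed
link1: (2,0,0)
P 0-1 [J1]: (2,1,0)
link2: (3,1,0)
C 2-1 [J2]: (3,1,1)
link3: (4,1,1)
link4: (5,1,1)
R 2-3 [J1]: (5,2,1)
C 0-3 [J2]: (5,2,2)
link5: (6,2,2)
P 4-5 [J1]: (6,3,2)
P 2-4 [J1]: (6,4,2)
C 5-1 [J2]: (6,4,3)
Grübler: 3·5 − 2·4 − 3 = 4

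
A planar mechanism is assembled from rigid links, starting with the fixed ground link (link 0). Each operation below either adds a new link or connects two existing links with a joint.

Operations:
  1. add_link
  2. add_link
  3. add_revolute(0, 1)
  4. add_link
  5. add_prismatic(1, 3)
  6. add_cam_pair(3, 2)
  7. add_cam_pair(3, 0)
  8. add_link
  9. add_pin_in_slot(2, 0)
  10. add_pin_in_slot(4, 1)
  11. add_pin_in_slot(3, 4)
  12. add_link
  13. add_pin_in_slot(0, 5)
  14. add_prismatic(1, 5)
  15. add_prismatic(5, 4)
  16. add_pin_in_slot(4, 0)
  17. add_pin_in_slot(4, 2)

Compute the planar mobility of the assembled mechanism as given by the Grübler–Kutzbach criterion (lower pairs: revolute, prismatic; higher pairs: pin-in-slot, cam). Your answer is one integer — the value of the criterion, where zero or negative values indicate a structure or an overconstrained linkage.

M = -1

L=1 J1=0 J2=0
add link → L=2 J1=0 J2=0
add link → L=3 J1=0 J2=0
R@0,1 dof=1 J1 → L=3 J1=1 J2=0
add link → L=4 J1=1 J2=0
P@1,3 dof=1 J1 → L=4 J1=2 J2=0
C@3,2 dof=2 J2 → L=4 J1=2 J2=1
C@3,0 dof=2 J2 → L=4 J1=2 J2=2
add link → L=5 J1=2 J2=2
PS@2,0 dof=2 J2 → L=5 J1=2 J2=3
PS@4,1 dof=2 J2 → L=5 J1=2 J2=4
PS@3,4 dof=2 J2 → L=5 J1=2 J2=5
add link → L=6 J1=2 J2=5
PS@0,5 dof=2 J2 → L=6 J1=2 J2=6
P@1,5 dof=1 J1 → L=6 J1=3 J2=6
P@5,4 dof=1 J1 → L=6 J1=4 J2=6
PS@4,0 dof=2 J2 → L=6 J1=4 J2=7
PS@4,2 dof=2 J2 → L=6 J1=4 J2=8
M=3(L−1)−2J1−J2=3·5−2·4−8=-1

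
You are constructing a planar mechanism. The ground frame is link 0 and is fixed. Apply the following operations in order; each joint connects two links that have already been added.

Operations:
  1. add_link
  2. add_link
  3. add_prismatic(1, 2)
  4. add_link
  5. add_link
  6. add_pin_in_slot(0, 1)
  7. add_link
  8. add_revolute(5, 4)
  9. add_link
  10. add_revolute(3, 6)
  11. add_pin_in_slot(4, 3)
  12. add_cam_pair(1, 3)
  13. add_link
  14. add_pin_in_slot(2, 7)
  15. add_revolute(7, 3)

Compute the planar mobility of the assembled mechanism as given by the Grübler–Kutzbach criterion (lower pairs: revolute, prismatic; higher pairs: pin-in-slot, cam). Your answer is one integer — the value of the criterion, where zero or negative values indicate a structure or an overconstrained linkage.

link 0 = ground. State L|J1|J2 = 1|0|0
+link1  2|0|0
+link2  3|0|0
P(1,2) f=1→J1  3|1|0
+link3  4|1|0
+link4  5|1|0
PS(0,1) f=2→J2  5|1|1
+link5  6|1|1
R(5,4) f=1→J1  6|2|1
+link6  7|2|1
R(3,6) f=1→J1  7|3|1
PS(4,3) f=2→J2  7|3|2
C(1,3) f=2→J2  7|3|3
+link7  8|3|3
PS(2,7) f=2→J2  8|3|4
R(7,3) f=1→J1  8|4|4
M = 3(8−1)−2·4−4 = 21−8−4 = 9

M = 9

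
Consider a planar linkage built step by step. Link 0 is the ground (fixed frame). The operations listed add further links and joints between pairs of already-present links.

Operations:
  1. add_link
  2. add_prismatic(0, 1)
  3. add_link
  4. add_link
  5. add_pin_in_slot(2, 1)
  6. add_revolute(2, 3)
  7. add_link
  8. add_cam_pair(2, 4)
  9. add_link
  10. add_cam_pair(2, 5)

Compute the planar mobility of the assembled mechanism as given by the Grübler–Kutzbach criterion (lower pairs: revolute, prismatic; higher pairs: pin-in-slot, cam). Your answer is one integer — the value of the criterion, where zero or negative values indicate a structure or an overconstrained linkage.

ground; <1,0,0>
#1 <2,0,0>
P:0↔1 J1 <2,1,0>
#2 <3,1,0>
#3 <4,1,0>
PS:2↔1 J2 <4,1,1>
R:2↔3 J1 <4,2,1>
#4 <5,2,1>
C:2↔4 J2 <5,2,2>
#5 <6,2,2>
C:2↔5 J2 <6,2,3>
3×5 − 2×2 − 1×3 = 8

M = 8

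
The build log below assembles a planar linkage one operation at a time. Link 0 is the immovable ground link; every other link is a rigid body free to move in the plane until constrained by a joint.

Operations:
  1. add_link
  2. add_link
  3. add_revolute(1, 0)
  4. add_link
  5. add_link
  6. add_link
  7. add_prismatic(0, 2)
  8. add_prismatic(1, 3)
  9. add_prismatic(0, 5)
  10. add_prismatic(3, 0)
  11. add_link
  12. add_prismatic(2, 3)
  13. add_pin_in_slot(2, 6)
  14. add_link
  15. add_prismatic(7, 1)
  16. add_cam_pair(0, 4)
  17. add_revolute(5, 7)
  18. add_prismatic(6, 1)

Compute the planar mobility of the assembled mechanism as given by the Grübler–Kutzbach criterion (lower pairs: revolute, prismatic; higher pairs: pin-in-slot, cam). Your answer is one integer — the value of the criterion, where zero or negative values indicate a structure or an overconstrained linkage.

[1;0;0] (link 0 is ground)
L+ [2;0;0]
L+ [3;0;0]
R(1,0)∈J1 [3;1;0]
L+ [4;1;0]
L+ [5;1;0]
L+ [6;1;0]
P(0,2)∈J1 [6;2;0]
P(1,3)∈J1 [6;3;0]
P(0,5)∈J1 [6;4;0]
P(3,0)∈J1 [6;5;0]
L+ [7;5;0]
P(2,3)∈J1 [7;6;0]
PS(2,6)∈J2 [7;6;1]
L+ [8;6;1]
P(7,1)∈J1 [8;7;1]
C(0,4)∈J2 [8;7;2]
R(5,7)∈J1 [8;8;2]
P(6,1)∈J1 [8;9;2]
mobility = 21 − 18 − 2 = 1

M = 1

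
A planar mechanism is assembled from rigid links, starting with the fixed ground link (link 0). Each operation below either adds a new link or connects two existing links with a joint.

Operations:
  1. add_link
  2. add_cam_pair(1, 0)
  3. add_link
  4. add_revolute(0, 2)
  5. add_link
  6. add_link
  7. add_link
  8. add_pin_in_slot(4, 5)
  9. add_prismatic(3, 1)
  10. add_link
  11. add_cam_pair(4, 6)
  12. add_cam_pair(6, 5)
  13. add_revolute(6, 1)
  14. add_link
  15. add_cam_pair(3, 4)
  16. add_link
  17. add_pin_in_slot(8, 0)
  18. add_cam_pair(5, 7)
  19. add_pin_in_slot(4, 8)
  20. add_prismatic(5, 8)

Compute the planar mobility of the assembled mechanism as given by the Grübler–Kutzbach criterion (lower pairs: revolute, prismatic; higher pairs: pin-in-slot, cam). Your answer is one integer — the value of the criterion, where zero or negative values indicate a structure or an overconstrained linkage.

M = 8

link 0 = ground. State L|J1|J2 = 1|0|0
+link1  2|0|0
C(1,0) f=2→J2  2|0|1
+link2  3|0|1
R(0,2) f=1→J1  3|1|1
+link3  4|1|1
+link4  5|1|1
+link5  6|1|1
PS(4,5) f=2→J2  6|1|2
P(3,1) f=1→J1  6|2|2
+link6  7|2|2
C(4,6) f=2→J2  7|2|3
C(6,5) f=2→J2  7|2|4
R(6,1) f=1→J1  7|3|4
+link7  8|3|4
C(3,4) f=2→J2  8|3|5
+link8  9|3|5
PS(8,0) f=2→J2  9|3|6
C(5,7) f=2→J2  9|3|7
PS(4,8) f=2→J2  9|3|8
P(5,8) f=1→J1  9|4|8
M = 3(9−1)−2·4−8 = 24−8−8 = 8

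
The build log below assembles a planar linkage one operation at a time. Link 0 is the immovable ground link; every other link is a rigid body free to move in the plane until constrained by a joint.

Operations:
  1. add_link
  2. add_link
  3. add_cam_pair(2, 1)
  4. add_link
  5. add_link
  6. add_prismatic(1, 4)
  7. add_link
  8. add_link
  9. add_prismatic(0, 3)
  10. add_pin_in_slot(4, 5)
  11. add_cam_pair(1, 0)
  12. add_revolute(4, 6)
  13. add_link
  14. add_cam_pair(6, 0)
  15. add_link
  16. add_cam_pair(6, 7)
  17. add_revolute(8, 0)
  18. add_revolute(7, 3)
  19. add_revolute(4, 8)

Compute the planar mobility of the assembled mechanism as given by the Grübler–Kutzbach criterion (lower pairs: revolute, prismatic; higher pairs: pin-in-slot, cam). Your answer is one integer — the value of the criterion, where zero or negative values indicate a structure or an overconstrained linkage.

link 0 = ground. State L|J1|J2 = 1|0|0
+link1  2|0|0
+link2  3|0|0
C(2,1) f=2→J2  3|0|1
+link3  4|0|1
+link4  5|0|1
P(1,4) f=1→J1  5|1|1
+link5  6|1|1
+link6  7|1|1
P(0,3) f=1→J1  7|2|1
PS(4,5) f=2→J2  7|2|2
C(1,0) f=2→J2  7|2|3
R(4,6) f=1→J1  7|3|3
+link7  8|3|3
C(6,0) f=2→J2  8|3|4
+link8  9|3|4
C(6,7) f=2→J2  9|3|5
R(8,0) f=1→J1  9|4|5
R(7,3) f=1→J1  9|5|5
R(4,8) f=1→J1  9|6|5
M = 3(9−1)−2·6−5 = 24−12−5 = 7

M = 7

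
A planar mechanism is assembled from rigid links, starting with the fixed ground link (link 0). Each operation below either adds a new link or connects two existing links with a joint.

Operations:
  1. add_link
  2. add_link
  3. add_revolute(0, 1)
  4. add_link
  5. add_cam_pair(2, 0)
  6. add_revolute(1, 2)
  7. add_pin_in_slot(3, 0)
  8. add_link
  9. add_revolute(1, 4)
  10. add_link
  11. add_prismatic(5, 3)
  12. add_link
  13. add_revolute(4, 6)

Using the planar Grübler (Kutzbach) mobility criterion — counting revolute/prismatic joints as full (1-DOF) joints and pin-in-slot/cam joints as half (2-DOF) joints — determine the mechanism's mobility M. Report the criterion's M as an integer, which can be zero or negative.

(L,J1,J2)=(1,0,0); link0 fixed
link1: (2,0,0)
link2: (3,0,0)
R 0-1 [J1]: (3,1,0)
link3: (4,1,0)
C 2-0 [J2]: (4,1,1)
R 1-2 [J1]: (4,2,1)
PS 3-0 [J2]: (4,2,2)
link4: (5,2,2)
R 1-4 [J1]: (5,3,2)
link5: (6,3,2)
P 5-3 [J1]: (6,4,2)
link6: (7,4,2)
R 4-6 [J1]: (7,5,2)
Grübler: 3·6 − 2·5 − 2 = 6

M = 6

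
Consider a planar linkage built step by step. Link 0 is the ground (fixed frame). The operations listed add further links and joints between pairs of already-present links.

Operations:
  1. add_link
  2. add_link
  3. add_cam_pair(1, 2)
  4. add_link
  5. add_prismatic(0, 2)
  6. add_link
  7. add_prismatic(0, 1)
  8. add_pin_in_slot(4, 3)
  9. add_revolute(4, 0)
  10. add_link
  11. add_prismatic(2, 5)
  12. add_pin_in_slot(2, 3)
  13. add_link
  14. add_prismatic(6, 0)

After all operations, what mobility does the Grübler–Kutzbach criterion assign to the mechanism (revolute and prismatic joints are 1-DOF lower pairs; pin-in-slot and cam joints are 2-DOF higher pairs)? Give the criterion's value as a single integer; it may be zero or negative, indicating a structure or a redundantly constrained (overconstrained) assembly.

M = 5

L=1 J1=0 J2=0
add link → L=2 J1=0 J2=0
add link → L=3 J1=0 J2=0
C@1,2 dof=2 J2 → L=3 J1=0 J2=1
add link → L=4 J1=0 J2=1
P@0,2 dof=1 J1 → L=4 J1=1 J2=1
add link → L=5 J1=1 J2=1
P@0,1 dof=1 J1 → L=5 J1=2 J2=1
PS@4,3 dof=2 J2 → L=5 J1=2 J2=2
R@4,0 dof=1 J1 → L=5 J1=3 J2=2
add link → L=6 J1=3 J2=2
P@2,5 dof=1 J1 → L=6 J1=4 J2=2
PS@2,3 dof=2 J2 → L=6 J1=4 J2=3
add link → L=7 J1=4 J2=3
P@6,0 dof=1 J1 → L=7 J1=5 J2=3
M=3(L−1)−2J1−J2=3·6−2·5−3=5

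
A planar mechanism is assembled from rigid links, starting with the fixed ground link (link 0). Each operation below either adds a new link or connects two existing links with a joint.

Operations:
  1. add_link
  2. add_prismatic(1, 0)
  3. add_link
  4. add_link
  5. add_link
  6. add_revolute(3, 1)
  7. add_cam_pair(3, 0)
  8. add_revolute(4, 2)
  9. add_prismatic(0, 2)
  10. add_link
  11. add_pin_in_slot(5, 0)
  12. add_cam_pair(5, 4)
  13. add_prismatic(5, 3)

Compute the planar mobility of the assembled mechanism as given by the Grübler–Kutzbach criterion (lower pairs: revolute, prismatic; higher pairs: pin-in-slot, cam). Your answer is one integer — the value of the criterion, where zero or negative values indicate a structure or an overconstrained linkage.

L=1 J1=0 J2=0
add link → L=2 J1=0 J2=0
P@1,0 dof=1 J1 → L=2 J1=1 J2=0
add link → L=3 J1=1 J2=0
add link → L=4 J1=1 J2=0
add link → L=5 J1=1 J2=0
R@3,1 dof=1 J1 → L=5 J1=2 J2=0
C@3,0 dof=2 J2 → L=5 J1=2 J2=1
R@4,2 dof=1 J1 → L=5 J1=3 J2=1
P@0,2 dof=1 J1 → L=5 J1=4 J2=1
add link → L=6 J1=4 J2=1
PS@5,0 dof=2 J2 → L=6 J1=4 J2=2
C@5,4 dof=2 J2 → L=6 J1=4 J2=3
P@5,3 dof=1 J1 → L=6 J1=5 J2=3
M=3(L−1)−2J1−J2=3·5−2·5−3=2

M = 2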